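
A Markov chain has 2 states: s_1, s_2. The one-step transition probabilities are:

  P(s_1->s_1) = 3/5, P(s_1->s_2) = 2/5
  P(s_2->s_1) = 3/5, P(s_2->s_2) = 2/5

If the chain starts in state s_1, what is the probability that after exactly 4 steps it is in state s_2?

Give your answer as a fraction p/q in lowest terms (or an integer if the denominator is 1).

Answer: 2/5

Derivation:
Computing P^4 by repeated multiplication:
P^1 =
  s_1: [3/5, 2/5]
  s_2: [3/5, 2/5]
P^2 =
  s_1: [3/5, 2/5]
  s_2: [3/5, 2/5]
P^3 =
  s_1: [3/5, 2/5]
  s_2: [3/5, 2/5]
P^4 =
  s_1: [3/5, 2/5]
  s_2: [3/5, 2/5]

(P^4)[s_1 -> s_2] = 2/5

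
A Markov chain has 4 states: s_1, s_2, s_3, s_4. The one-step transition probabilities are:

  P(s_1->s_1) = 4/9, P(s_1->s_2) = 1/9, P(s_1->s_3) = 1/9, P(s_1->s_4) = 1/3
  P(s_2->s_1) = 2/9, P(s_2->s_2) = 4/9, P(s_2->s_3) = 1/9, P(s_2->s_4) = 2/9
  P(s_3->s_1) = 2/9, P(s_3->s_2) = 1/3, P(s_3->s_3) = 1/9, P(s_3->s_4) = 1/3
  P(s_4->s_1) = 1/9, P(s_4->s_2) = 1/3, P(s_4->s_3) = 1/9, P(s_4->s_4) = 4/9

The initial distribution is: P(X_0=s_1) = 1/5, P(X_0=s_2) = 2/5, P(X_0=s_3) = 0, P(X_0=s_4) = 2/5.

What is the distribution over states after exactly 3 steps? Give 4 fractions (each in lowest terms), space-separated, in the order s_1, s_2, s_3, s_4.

Answer: 173/729 77/243 1/9 244/729

Derivation:
Propagating the distribution step by step (d_{t+1} = d_t * P):
d_0 = (s_1=1/5, s_2=2/5, s_3=0, s_4=2/5)
  d_1[s_1] = 1/5*4/9 + 2/5*2/9 + 0*2/9 + 2/5*1/9 = 2/9
  d_1[s_2] = 1/5*1/9 + 2/5*4/9 + 0*1/3 + 2/5*1/3 = 1/3
  d_1[s_3] = 1/5*1/9 + 2/5*1/9 + 0*1/9 + 2/5*1/9 = 1/9
  d_1[s_4] = 1/5*1/3 + 2/5*2/9 + 0*1/3 + 2/5*4/9 = 1/3
d_1 = (s_1=2/9, s_2=1/3, s_3=1/9, s_4=1/3)
  d_2[s_1] = 2/9*4/9 + 1/3*2/9 + 1/9*2/9 + 1/3*1/9 = 19/81
  d_2[s_2] = 2/9*1/9 + 1/3*4/9 + 1/9*1/3 + 1/3*1/3 = 26/81
  d_2[s_3] = 2/9*1/9 + 1/3*1/9 + 1/9*1/9 + 1/3*1/9 = 1/9
  d_2[s_4] = 2/9*1/3 + 1/3*2/9 + 1/9*1/3 + 1/3*4/9 = 1/3
d_2 = (s_1=19/81, s_2=26/81, s_3=1/9, s_4=1/3)
  d_3[s_1] = 19/81*4/9 + 26/81*2/9 + 1/9*2/9 + 1/3*1/9 = 173/729
  d_3[s_2] = 19/81*1/9 + 26/81*4/9 + 1/9*1/3 + 1/3*1/3 = 77/243
  d_3[s_3] = 19/81*1/9 + 26/81*1/9 + 1/9*1/9 + 1/3*1/9 = 1/9
  d_3[s_4] = 19/81*1/3 + 26/81*2/9 + 1/9*1/3 + 1/3*4/9 = 244/729
d_3 = (s_1=173/729, s_2=77/243, s_3=1/9, s_4=244/729)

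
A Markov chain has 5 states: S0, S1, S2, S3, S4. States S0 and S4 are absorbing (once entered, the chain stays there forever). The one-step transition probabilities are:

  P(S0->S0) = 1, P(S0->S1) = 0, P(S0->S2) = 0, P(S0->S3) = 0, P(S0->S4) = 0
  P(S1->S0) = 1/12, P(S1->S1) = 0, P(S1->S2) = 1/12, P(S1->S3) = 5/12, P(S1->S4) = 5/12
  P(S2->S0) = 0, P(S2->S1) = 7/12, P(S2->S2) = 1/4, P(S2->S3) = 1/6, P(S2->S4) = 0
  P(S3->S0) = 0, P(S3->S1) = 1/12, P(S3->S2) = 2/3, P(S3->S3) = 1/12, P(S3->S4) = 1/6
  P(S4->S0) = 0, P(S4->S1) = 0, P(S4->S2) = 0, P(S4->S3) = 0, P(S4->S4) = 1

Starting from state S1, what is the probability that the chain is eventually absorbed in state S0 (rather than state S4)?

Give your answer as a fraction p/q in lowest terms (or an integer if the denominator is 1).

Answer: 83/592

Derivation:
Let a_i = P(absorbed in S0 | start in state i).
Boundary conditions: a_S0 = 1, a_S4 = 0.
For each transient state i, a_i = sum_j P(i->j) * a_j:
  a_S1 = 1/12*a_S0 + 0*a_S1 + 1/12*a_S2 + 5/12*a_S3 + 5/12*a_S4
  a_S2 = 0*a_S0 + 7/12*a_S1 + 1/4*a_S2 + 1/6*a_S3 + 0*a_S4
  a_S3 = 0*a_S0 + 1/12*a_S1 + 2/3*a_S2 + 1/12*a_S3 + 1/6*a_S4

Substituting a_S0 = 1 and a_S4 = 0, rearrange to (I - Q) a = r where r[i] = P(i -> S0):
  [1, -1/12, -5/12] . (a_S1, a_S2, a_S3) = 1/12
  [-7/12, 3/4, -1/6] . (a_S1, a_S2, a_S3) = 0
  [-1/12, -2/3, 11/12] . (a_S1, a_S2, a_S3) = 0

Solving yields:
  a_S1 = 83/592
  a_S2 = 79/592
  a_S3 = 65/592

Starting state is S1, so the absorption probability is a_S1 = 83/592.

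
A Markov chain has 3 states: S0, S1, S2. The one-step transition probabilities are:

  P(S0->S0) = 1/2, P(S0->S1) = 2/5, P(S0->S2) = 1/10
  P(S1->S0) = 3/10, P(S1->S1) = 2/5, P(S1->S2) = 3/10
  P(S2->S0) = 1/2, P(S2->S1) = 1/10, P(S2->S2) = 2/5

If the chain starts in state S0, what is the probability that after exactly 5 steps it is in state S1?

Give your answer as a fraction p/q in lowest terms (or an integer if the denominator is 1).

Computing P^5 by repeated multiplication:
P^1 =
  S0: [1/2, 2/5, 1/10]
  S1: [3/10, 2/5, 3/10]
  S2: [1/2, 1/10, 2/5]
P^2 =
  S0: [21/50, 37/100, 21/100]
  S1: [21/50, 31/100, 27/100]
  S2: [12/25, 7/25, 6/25]
P^3 =
  S0: [213/500, 337/1000, 237/1000]
  S1: [219/500, 319/1000, 243/1000]
  S2: [111/250, 41/125, 57/250]
P^4 =
  S0: [2163/5000, 3289/10000, 477/2000]
  S1: [2181/5000, 3271/10000, 2367/10000]
  S2: [543/1250, 829/2500, 117/500]
P^5 =
  S0: [21711/50000, 6569/20000, 23733/100000]
  S1: [21729/50000, 32899/100000, 23643/100000]
  S2: [5421/12500, 1649/5000, 5913/25000]

(P^5)[S0 -> S1] = 6569/20000

Answer: 6569/20000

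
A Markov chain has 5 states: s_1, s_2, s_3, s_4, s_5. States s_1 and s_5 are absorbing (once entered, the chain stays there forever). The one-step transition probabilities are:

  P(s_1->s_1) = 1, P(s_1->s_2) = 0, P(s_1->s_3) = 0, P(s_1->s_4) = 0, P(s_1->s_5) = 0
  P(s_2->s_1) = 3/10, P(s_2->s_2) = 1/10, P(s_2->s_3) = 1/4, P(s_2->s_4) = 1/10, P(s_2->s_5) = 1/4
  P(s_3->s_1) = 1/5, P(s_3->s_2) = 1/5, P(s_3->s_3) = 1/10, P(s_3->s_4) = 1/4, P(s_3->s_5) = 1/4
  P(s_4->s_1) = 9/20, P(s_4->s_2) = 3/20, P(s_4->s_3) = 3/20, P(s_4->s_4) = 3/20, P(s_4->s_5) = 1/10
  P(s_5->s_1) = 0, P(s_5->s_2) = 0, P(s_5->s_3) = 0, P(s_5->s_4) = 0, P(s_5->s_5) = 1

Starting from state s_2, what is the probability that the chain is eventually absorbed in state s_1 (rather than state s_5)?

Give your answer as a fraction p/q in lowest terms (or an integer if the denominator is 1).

Answer: 2659/4691

Derivation:
Let a_i = P(absorbed in s_1 | start in state i).
Boundary conditions: a_s_1 = 1, a_s_5 = 0.
For each transient state i, a_i = sum_j P(i->j) * a_j:
  a_s_2 = 3/10*a_s_1 + 1/10*a_s_2 + 1/4*a_s_3 + 1/10*a_s_4 + 1/4*a_s_5
  a_s_3 = 1/5*a_s_1 + 1/5*a_s_2 + 1/10*a_s_3 + 1/4*a_s_4 + 1/4*a_s_5
  a_s_4 = 9/20*a_s_1 + 3/20*a_s_2 + 3/20*a_s_3 + 3/20*a_s_4 + 1/10*a_s_5

Substituting a_s_1 = 1 and a_s_5 = 0, rearrange to (I - Q) a = r where r[i] = P(i -> s_1):
  [9/10, -1/4, -1/10] . (a_s_2, a_s_3, a_s_4) = 3/10
  [-1/5, 9/10, -1/4] . (a_s_2, a_s_3, a_s_4) = 1/5
  [-3/20, -3/20, 17/20] . (a_s_2, a_s_3, a_s_4) = 9/20

Solving yields:
  a_s_2 = 2659/4691
  a_s_3 = 2580/4691
  a_s_4 = 3408/4691

Starting state is s_2, so the absorption probability is a_s_2 = 2659/4691.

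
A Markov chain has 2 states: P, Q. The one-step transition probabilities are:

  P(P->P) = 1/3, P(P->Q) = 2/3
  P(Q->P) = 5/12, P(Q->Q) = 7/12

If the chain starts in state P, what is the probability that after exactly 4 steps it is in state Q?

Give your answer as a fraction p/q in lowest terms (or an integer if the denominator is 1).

Answer: 1595/2592

Derivation:
Computing P^4 by repeated multiplication:
P^1 =
  P: [1/3, 2/3]
  Q: [5/12, 7/12]
P^2 =
  P: [7/18, 11/18]
  Q: [55/144, 89/144]
P^3 =
  P: [83/216, 133/216]
  Q: [665/1728, 1063/1728]
P^4 =
  P: [997/2592, 1595/2592]
  Q: [7975/20736, 12761/20736]

(P^4)[P -> Q] = 1595/2592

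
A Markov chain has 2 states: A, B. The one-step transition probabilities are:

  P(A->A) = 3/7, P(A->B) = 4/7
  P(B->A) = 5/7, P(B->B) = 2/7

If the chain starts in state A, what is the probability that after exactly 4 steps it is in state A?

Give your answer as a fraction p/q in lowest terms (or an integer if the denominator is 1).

Computing P^4 by repeated multiplication:
P^1 =
  A: [3/7, 4/7]
  B: [5/7, 2/7]
P^2 =
  A: [29/49, 20/49]
  B: [25/49, 24/49]
P^3 =
  A: [187/343, 156/343]
  B: [195/343, 148/343]
P^4 =
  A: [1341/2401, 1060/2401]
  B: [1325/2401, 1076/2401]

(P^4)[A -> A] = 1341/2401

Answer: 1341/2401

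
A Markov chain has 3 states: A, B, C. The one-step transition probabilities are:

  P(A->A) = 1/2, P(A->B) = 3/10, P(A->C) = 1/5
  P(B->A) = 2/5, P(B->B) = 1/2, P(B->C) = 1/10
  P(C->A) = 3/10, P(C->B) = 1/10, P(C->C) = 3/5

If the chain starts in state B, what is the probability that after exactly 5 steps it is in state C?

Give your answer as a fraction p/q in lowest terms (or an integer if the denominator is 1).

Answer: 3407/12500

Derivation:
Computing P^5 by repeated multiplication:
P^1 =
  A: [1/2, 3/10, 1/5]
  B: [2/5, 1/2, 1/10]
  C: [3/10, 1/10, 3/5]
P^2 =
  A: [43/100, 8/25, 1/4]
  B: [43/100, 19/50, 19/100]
  C: [37/100, 1/5, 43/100]
P^3 =
  A: [209/500, 157/500, 67/250]
  B: [53/125, 169/500, 119/500]
  C: [197/500, 127/500, 44/125]
P^4 =
  A: [83/200, 773/2500, 1379/5000]
  B: [2093/5000, 8/25, 1307/5000]
  C: [2021/5000, 701/2500, 1577/5000]
P^5 =
  A: [2587/6250, 7667/25000, 1397/5000]
  B: [10393/25000, 7793/25000, 3407/12500]
  C: [5111/12500, 293/1000, 7453/25000]

(P^5)[B -> C] = 3407/12500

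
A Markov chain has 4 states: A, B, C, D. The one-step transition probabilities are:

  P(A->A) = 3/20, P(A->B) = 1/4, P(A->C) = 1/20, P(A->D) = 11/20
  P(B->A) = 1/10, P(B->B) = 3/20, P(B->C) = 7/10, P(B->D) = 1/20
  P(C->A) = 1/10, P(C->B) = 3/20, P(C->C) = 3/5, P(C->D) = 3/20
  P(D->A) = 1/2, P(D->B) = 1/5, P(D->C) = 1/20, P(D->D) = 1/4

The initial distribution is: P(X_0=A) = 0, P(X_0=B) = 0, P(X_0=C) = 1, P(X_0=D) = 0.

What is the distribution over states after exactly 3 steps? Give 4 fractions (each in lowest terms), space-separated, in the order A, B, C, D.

Answer: 737/4000 22/125 843/2000 873/4000

Derivation:
Propagating the distribution step by step (d_{t+1} = d_t * P):
d_0 = (A=0, B=0, C=1, D=0)
  d_1[A] = 0*3/20 + 0*1/10 + 1*1/10 + 0*1/2 = 1/10
  d_1[B] = 0*1/4 + 0*3/20 + 1*3/20 + 0*1/5 = 3/20
  d_1[C] = 0*1/20 + 0*7/10 + 1*3/5 + 0*1/20 = 3/5
  d_1[D] = 0*11/20 + 0*1/20 + 1*3/20 + 0*1/4 = 3/20
d_1 = (A=1/10, B=3/20, C=3/5, D=3/20)
  d_2[A] = 1/10*3/20 + 3/20*1/10 + 3/5*1/10 + 3/20*1/2 = 33/200
  d_2[B] = 1/10*1/4 + 3/20*3/20 + 3/5*3/20 + 3/20*1/5 = 67/400
  d_2[C] = 1/10*1/20 + 3/20*7/10 + 3/5*3/5 + 3/20*1/20 = 191/400
  d_2[D] = 1/10*11/20 + 3/20*1/20 + 3/5*3/20 + 3/20*1/4 = 19/100
d_2 = (A=33/200, B=67/400, C=191/400, D=19/100)
  d_3[A] = 33/200*3/20 + 67/400*1/10 + 191/400*1/10 + 19/100*1/2 = 737/4000
  d_3[B] = 33/200*1/4 + 67/400*3/20 + 191/400*3/20 + 19/100*1/5 = 22/125
  d_3[C] = 33/200*1/20 + 67/400*7/10 + 191/400*3/5 + 19/100*1/20 = 843/2000
  d_3[D] = 33/200*11/20 + 67/400*1/20 + 191/400*3/20 + 19/100*1/4 = 873/4000
d_3 = (A=737/4000, B=22/125, C=843/2000, D=873/4000)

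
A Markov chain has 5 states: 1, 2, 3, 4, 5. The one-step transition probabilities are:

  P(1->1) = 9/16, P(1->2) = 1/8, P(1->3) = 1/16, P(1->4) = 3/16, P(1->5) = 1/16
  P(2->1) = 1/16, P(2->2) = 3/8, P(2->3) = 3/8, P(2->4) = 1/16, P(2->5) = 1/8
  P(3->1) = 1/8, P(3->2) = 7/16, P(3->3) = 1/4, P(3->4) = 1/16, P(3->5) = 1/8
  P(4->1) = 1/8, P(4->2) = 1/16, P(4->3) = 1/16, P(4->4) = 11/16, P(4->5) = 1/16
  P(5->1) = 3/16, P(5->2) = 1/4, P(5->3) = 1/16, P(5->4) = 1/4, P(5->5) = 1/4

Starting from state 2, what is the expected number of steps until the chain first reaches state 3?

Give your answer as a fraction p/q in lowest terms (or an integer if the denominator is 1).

Answer: 3664/709

Derivation:
Let h_i = expected steps to first reach 3 from state i.
Boundary: h_3 = 0.
First-step equations for the other states:
  h_1 = 1 + 9/16*h_1 + 1/8*h_2 + 1/16*h_3 + 3/16*h_4 + 1/16*h_5
  h_2 = 1 + 1/16*h_1 + 3/8*h_2 + 3/8*h_3 + 1/16*h_4 + 1/8*h_5
  h_4 = 1 + 1/8*h_1 + 1/16*h_2 + 1/16*h_3 + 11/16*h_4 + 1/16*h_5
  h_5 = 1 + 3/16*h_1 + 1/4*h_2 + 1/16*h_3 + 1/4*h_4 + 1/4*h_5

Substituting h_3 = 0 and rearranging gives the linear system (I - Q) h = 1:
  [7/16, -1/8, -3/16, -1/16] . (h_1, h_2, h_4, h_5) = 1
  [-1/16, 5/8, -1/16, -1/8] . (h_1, h_2, h_4, h_5) = 1
  [-1/8, -1/16, 5/16, -1/16] . (h_1, h_2, h_4, h_5) = 1
  [-3/16, -1/4, -1/4, 3/4] . (h_1, h_2, h_4, h_5) = 1

Solving yields:
  h_1 = 19312/2127
  h_2 = 3664/709
  h_4 = 6784/709
  h_5 = 18112/2127

Starting state is 2, so the expected hitting time is h_2 = 3664/709.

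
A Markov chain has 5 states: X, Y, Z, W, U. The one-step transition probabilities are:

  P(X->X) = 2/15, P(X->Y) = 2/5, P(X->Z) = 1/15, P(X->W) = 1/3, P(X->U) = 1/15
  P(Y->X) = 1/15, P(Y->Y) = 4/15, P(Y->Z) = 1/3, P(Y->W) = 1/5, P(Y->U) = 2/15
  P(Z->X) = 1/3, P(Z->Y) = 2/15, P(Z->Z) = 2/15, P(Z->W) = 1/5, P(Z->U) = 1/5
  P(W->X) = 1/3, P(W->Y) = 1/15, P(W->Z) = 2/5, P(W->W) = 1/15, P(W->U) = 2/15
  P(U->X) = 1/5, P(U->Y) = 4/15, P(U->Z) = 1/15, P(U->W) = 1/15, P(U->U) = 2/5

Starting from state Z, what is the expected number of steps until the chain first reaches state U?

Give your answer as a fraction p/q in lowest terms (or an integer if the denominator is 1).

Answer: 10605/1502

Derivation:
Let h_i = expected steps to first reach U from state i.
Boundary: h_U = 0.
First-step equations for the other states:
  h_X = 1 + 2/15*h_X + 2/5*h_Y + 1/15*h_Z + 1/3*h_W + 1/15*h_U
  h_Y = 1 + 1/15*h_X + 4/15*h_Y + 1/3*h_Z + 1/5*h_W + 2/15*h_U
  h_Z = 1 + 1/3*h_X + 2/15*h_Y + 2/15*h_Z + 1/5*h_W + 1/5*h_U
  h_W = 1 + 1/3*h_X + 1/15*h_Y + 2/5*h_Z + 1/15*h_W + 2/15*h_U

Substituting h_U = 0 and rearranging gives the linear system (I - Q) h = 1:
  [13/15, -2/5, -1/15, -1/3] . (h_X, h_Y, h_Z, h_W) = 1
  [-1/15, 11/15, -1/3, -1/5] . (h_X, h_Y, h_Z, h_W) = 1
  [-1/3, -2/15, 13/15, -1/5] . (h_X, h_Y, h_Z, h_W) = 1
  [-1/3, -1/15, -2/5, 14/15] . (h_X, h_Y, h_Z, h_W) = 1

Solving yields:
  h_X = 5970/751
  h_Y = 5505/751
  h_Z = 10605/1502
  h_W = 11205/1502

Starting state is Z, so the expected hitting time is h_Z = 10605/1502.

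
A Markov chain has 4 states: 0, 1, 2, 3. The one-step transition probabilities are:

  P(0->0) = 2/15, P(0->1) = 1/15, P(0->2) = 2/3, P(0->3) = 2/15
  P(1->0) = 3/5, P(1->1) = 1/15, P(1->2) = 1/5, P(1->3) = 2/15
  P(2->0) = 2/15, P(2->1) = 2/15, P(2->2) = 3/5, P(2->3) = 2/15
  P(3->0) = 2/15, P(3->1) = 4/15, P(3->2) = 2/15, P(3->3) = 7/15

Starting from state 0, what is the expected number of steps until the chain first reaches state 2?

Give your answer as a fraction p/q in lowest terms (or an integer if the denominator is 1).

Answer: 1125/574

Derivation:
Let h_i = expected steps to first reach 2 from state i.
Boundary: h_2 = 0.
First-step equations for the other states:
  h_0 = 1 + 2/15*h_0 + 1/15*h_1 + 2/3*h_2 + 2/15*h_3
  h_1 = 1 + 3/5*h_0 + 1/15*h_1 + 1/5*h_2 + 2/15*h_3
  h_3 = 1 + 2/15*h_0 + 4/15*h_1 + 2/15*h_2 + 7/15*h_3

Substituting h_2 = 0 and rearranging gives the linear system (I - Q) h = 1:
  [13/15, -1/15, -2/15] . (h_0, h_1, h_3) = 1
  [-3/5, 14/15, -2/15] . (h_0, h_1, h_3) = 1
  [-2/15, -4/15, 8/15] . (h_0, h_1, h_3) = 1

Solving yields:
  h_0 = 1125/574
  h_1 = 825/287
  h_3 = 4365/1148

Starting state is 0, so the expected hitting time is h_0 = 1125/574.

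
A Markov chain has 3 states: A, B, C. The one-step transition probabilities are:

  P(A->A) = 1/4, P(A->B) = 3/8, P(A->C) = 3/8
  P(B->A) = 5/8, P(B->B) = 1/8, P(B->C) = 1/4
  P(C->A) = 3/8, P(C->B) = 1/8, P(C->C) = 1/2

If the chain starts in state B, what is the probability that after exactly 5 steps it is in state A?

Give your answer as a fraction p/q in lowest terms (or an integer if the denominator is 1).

Answer: 12599/32768

Derivation:
Computing P^5 by repeated multiplication:
P^1 =
  A: [1/4, 3/8, 3/8]
  B: [5/8, 1/8, 1/4]
  C: [3/8, 1/8, 1/2]
P^2 =
  A: [7/16, 3/16, 3/8]
  B: [21/64, 9/32, 25/64]
  C: [23/64, 7/32, 27/64]
P^3 =
  A: [47/128, 15/64, 51/128]
  B: [207/512, 53/256, 199/512]
  C: [197/512, 55/256, 205/512]
P^4 =
  A: [397/1024, 111/512, 405/1024]
  B: [1541/4096, 463/2048, 1629/4096]
  C: [1559/4096, 453/2048, 1631/4096]
P^5 =
  A: [3119/8192, 909/4096, 3255/8192]
  B: [12599/32768, 3589/16384, 12991/32768]
  C: [12541/32768, 3607/16384, 13013/32768]

(P^5)[B -> A] = 12599/32768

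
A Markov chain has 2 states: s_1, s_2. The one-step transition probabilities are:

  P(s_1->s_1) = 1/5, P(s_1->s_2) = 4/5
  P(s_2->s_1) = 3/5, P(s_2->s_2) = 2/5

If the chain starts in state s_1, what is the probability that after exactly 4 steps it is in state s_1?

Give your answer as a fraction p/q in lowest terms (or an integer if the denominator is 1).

Computing P^4 by repeated multiplication:
P^1 =
  s_1: [1/5, 4/5]
  s_2: [3/5, 2/5]
P^2 =
  s_1: [13/25, 12/25]
  s_2: [9/25, 16/25]
P^3 =
  s_1: [49/125, 76/125]
  s_2: [57/125, 68/125]
P^4 =
  s_1: [277/625, 348/625]
  s_2: [261/625, 364/625]

(P^4)[s_1 -> s_1] = 277/625

Answer: 277/625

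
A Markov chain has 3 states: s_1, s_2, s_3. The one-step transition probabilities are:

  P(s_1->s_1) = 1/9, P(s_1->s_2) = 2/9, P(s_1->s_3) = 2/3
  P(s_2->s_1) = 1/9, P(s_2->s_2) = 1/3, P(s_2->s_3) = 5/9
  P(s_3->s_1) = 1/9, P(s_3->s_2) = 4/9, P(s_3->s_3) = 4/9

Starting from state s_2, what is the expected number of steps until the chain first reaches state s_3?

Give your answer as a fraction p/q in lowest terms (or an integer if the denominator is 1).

Answer: 81/46

Derivation:
Let h_i = expected steps to first reach s_3 from state i.
Boundary: h_s_3 = 0.
First-step equations for the other states:
  h_s_1 = 1 + 1/9*h_s_1 + 2/9*h_s_2 + 2/3*h_s_3
  h_s_2 = 1 + 1/9*h_s_1 + 1/3*h_s_2 + 5/9*h_s_3

Substituting h_s_3 = 0 and rearranging gives the linear system (I - Q) h = 1:
  [8/9, -2/9] . (h_s_1, h_s_2) = 1
  [-1/9, 2/3] . (h_s_1, h_s_2) = 1

Solving yields:
  h_s_1 = 36/23
  h_s_2 = 81/46

Starting state is s_2, so the expected hitting time is h_s_2 = 81/46.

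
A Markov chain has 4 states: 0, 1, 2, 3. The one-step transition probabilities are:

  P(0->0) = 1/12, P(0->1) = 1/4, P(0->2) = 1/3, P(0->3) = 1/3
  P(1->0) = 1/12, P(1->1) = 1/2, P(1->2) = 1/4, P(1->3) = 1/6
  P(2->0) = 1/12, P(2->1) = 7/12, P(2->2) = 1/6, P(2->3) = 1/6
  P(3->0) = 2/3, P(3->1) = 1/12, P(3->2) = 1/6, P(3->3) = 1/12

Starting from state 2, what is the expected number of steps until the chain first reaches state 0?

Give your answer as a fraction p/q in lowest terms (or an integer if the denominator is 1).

Answer: 52/9

Derivation:
Let h_i = expected steps to first reach 0 from state i.
Boundary: h_0 = 0.
First-step equations for the other states:
  h_1 = 1 + 1/12*h_0 + 1/2*h_1 + 1/4*h_2 + 1/6*h_3
  h_2 = 1 + 1/12*h_0 + 7/12*h_1 + 1/6*h_2 + 1/6*h_3
  h_3 = 1 + 2/3*h_0 + 1/12*h_1 + 1/6*h_2 + 1/12*h_3

Substituting h_0 = 0 and rearranging gives the linear system (I - Q) h = 1:
  [1/2, -1/4, -1/6] . (h_1, h_2, h_3) = 1
  [-7/12, 5/6, -1/6] . (h_1, h_2, h_3) = 1
  [-1/12, -1/6, 11/12] . (h_1, h_2, h_3) = 1

Solving yields:
  h_1 = 52/9
  h_2 = 52/9
  h_3 = 8/3

Starting state is 2, so the expected hitting time is h_2 = 52/9.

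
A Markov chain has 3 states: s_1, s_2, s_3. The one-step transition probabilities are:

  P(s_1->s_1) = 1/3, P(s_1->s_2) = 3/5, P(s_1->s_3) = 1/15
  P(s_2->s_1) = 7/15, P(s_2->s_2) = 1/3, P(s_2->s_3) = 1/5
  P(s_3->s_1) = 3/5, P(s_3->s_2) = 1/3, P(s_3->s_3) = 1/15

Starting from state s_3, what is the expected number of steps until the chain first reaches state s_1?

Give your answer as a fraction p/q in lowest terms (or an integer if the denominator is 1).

Answer: 9/5

Derivation:
Let h_i = expected steps to first reach s_1 from state i.
Boundary: h_s_1 = 0.
First-step equations for the other states:
  h_s_2 = 1 + 7/15*h_s_1 + 1/3*h_s_2 + 1/5*h_s_3
  h_s_3 = 1 + 3/5*h_s_1 + 1/3*h_s_2 + 1/15*h_s_3

Substituting h_s_1 = 0 and rearranging gives the linear system (I - Q) h = 1:
  [2/3, -1/5] . (h_s_2, h_s_3) = 1
  [-1/3, 14/15] . (h_s_2, h_s_3) = 1

Solving yields:
  h_s_2 = 51/25
  h_s_3 = 9/5

Starting state is s_3, so the expected hitting time is h_s_3 = 9/5.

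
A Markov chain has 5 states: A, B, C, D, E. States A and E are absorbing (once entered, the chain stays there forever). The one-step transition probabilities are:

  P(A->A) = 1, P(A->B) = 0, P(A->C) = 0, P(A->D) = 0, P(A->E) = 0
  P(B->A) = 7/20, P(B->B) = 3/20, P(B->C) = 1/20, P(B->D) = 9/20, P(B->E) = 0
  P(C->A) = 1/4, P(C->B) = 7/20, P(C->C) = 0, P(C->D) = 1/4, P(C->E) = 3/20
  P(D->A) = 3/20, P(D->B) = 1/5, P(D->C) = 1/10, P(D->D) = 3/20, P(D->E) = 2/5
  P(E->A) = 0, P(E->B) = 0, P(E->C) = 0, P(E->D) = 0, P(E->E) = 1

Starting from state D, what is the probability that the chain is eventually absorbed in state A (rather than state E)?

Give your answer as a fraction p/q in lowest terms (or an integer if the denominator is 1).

Answer: 1847/4625

Derivation:
Let a_i = P(absorbed in A | start in state i).
Boundary conditions: a_A = 1, a_E = 0.
For each transient state i, a_i = sum_j P(i->j) * a_j:
  a_B = 7/20*a_A + 3/20*a_B + 1/20*a_C + 9/20*a_D + 0*a_E
  a_C = 1/4*a_A + 7/20*a_B + 0*a_C + 1/4*a_D + 3/20*a_E
  a_D = 3/20*a_A + 1/5*a_B + 1/10*a_C + 3/20*a_D + 2/5*a_E

Substituting a_A = 1 and a_E = 0, rearrange to (I - Q) a = r where r[i] = P(i -> A):
  [17/20, -1/20, -9/20] . (a_B, a_C, a_D) = 7/20
  [-7/20, 1, -1/4] . (a_B, a_C, a_D) = 1/4
  [-1/5, -1/10, 17/20] . (a_B, a_C, a_D) = 3/20

Solving yields:
  a_B = 608/925
  a_C = 2682/4625
  a_D = 1847/4625

Starting state is D, so the absorption probability is a_D = 1847/4625.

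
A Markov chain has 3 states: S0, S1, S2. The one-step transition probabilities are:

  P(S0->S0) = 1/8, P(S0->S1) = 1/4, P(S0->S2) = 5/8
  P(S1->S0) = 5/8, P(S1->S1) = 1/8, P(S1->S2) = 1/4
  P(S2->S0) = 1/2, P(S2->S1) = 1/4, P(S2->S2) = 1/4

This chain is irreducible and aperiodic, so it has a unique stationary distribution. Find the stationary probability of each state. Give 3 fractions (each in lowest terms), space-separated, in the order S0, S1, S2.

Answer: 38/99 2/9 13/33

Derivation:
The stationary distribution satisfies pi = pi * P, i.e.:
  pi_S0 = 1/8*pi_S0 + 5/8*pi_S1 + 1/2*pi_S2
  pi_S1 = 1/4*pi_S0 + 1/8*pi_S1 + 1/4*pi_S2
  pi_S2 = 5/8*pi_S0 + 1/4*pi_S1 + 1/4*pi_S2
with normalization: pi_S0 + pi_S1 + pi_S2 = 1.

Using the first 2 balance equations plus normalization, the linear system A*pi = b is:
  [-7/8, 5/8, 1/2] . pi = 0
  [1/4, -7/8, 1/4] . pi = 0
  [1, 1, 1] . pi = 1

Solving yields:
  pi_S0 = 38/99
  pi_S1 = 2/9
  pi_S2 = 13/33

Verification (pi * P):
  38/99*1/8 + 2/9*5/8 + 13/33*1/2 = 38/99 = pi_S0  (ok)
  38/99*1/4 + 2/9*1/8 + 13/33*1/4 = 2/9 = pi_S1  (ok)
  38/99*5/8 + 2/9*1/4 + 13/33*1/4 = 13/33 = pi_S2  (ok)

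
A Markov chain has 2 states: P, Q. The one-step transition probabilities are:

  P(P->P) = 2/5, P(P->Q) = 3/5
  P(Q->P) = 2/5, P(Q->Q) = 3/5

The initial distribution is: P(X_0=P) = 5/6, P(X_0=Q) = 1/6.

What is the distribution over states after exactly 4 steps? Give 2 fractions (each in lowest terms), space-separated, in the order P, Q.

Propagating the distribution step by step (d_{t+1} = d_t * P):
d_0 = (P=5/6, Q=1/6)
  d_1[P] = 5/6*2/5 + 1/6*2/5 = 2/5
  d_1[Q] = 5/6*3/5 + 1/6*3/5 = 3/5
d_1 = (P=2/5, Q=3/5)
  d_2[P] = 2/5*2/5 + 3/5*2/5 = 2/5
  d_2[Q] = 2/5*3/5 + 3/5*3/5 = 3/5
d_2 = (P=2/5, Q=3/5)
  d_3[P] = 2/5*2/5 + 3/5*2/5 = 2/5
  d_3[Q] = 2/5*3/5 + 3/5*3/5 = 3/5
d_3 = (P=2/5, Q=3/5)
  d_4[P] = 2/5*2/5 + 3/5*2/5 = 2/5
  d_4[Q] = 2/5*3/5 + 3/5*3/5 = 3/5
d_4 = (P=2/5, Q=3/5)

Answer: 2/5 3/5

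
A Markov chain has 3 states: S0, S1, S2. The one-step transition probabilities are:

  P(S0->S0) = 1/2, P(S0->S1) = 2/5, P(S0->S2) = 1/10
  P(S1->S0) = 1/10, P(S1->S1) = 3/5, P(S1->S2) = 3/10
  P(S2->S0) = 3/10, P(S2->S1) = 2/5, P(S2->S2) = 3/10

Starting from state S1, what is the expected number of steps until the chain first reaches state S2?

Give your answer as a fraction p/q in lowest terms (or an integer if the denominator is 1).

Let h_i = expected steps to first reach S2 from state i.
Boundary: h_S2 = 0.
First-step equations for the other states:
  h_S0 = 1 + 1/2*h_S0 + 2/5*h_S1 + 1/10*h_S2
  h_S1 = 1 + 1/10*h_S0 + 3/5*h_S1 + 3/10*h_S2

Substituting h_S2 = 0 and rearranging gives the linear system (I - Q) h = 1:
  [1/2, -2/5] . (h_S0, h_S1) = 1
  [-1/10, 2/5] . (h_S0, h_S1) = 1

Solving yields:
  h_S0 = 5
  h_S1 = 15/4

Starting state is S1, so the expected hitting time is h_S1 = 15/4.

Answer: 15/4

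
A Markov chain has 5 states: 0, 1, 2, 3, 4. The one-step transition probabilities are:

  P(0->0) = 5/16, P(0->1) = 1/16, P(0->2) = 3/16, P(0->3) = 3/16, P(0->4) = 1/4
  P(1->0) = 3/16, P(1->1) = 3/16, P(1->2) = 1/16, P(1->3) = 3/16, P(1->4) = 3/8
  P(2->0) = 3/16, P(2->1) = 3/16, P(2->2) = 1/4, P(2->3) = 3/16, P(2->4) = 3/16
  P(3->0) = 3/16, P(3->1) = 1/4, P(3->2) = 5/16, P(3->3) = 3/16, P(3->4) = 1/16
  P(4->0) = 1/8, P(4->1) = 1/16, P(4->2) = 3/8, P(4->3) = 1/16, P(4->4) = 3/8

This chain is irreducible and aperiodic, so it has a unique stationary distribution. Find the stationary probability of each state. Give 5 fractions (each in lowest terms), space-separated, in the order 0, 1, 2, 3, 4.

The stationary distribution satisfies pi = pi * P, i.e.:
  pi_0 = 5/16*pi_0 + 3/16*pi_1 + 3/16*pi_2 + 3/16*pi_3 + 1/8*pi_4
  pi_1 = 1/16*pi_0 + 3/16*pi_1 + 3/16*pi_2 + 1/4*pi_3 + 1/16*pi_4
  pi_2 = 3/16*pi_0 + 1/16*pi_1 + 1/4*pi_2 + 5/16*pi_3 + 3/8*pi_4
  pi_3 = 3/16*pi_0 + 3/16*pi_1 + 3/16*pi_2 + 3/16*pi_3 + 1/16*pi_4
  pi_4 = 1/4*pi_0 + 3/8*pi_1 + 3/16*pi_2 + 1/16*pi_3 + 3/8*pi_4
with normalization: pi_0 + pi_1 + pi_2 + pi_3 + pi_4 = 1.

Using the first 4 balance equations plus normalization, the linear system A*pi = b is:
  [-11/16, 3/16, 3/16, 3/16, 1/8] . pi = 0
  [1/16, -13/16, 3/16, 1/4, 1/16] . pi = 0
  [3/16, 1/16, -3/4, 5/16, 3/8] . pi = 0
  [3/16, 3/16, 3/16, -13/16, 1/16] . pi = 0
  [1, 1, 1, 1, 1] . pi = 1

Solving yields:
  pi_0 = 9273/47284
  pi_1 = 6663/47284
  pi_2 = 2989/11821
  pi_3 = 3681/23642
  pi_4 = 6015/23642

Verification (pi * P):
  9273/47284*5/16 + 6663/47284*3/16 + 2989/11821*3/16 + 3681/23642*3/16 + 6015/23642*1/8 = 9273/47284 = pi_0  (ok)
  9273/47284*1/16 + 6663/47284*3/16 + 2989/11821*3/16 + 3681/23642*1/4 + 6015/23642*1/16 = 6663/47284 = pi_1  (ok)
  9273/47284*3/16 + 6663/47284*1/16 + 2989/11821*1/4 + 3681/23642*5/16 + 6015/23642*3/8 = 2989/11821 = pi_2  (ok)
  9273/47284*3/16 + 6663/47284*3/16 + 2989/11821*3/16 + 3681/23642*3/16 + 6015/23642*1/16 = 3681/23642 = pi_3  (ok)
  9273/47284*1/4 + 6663/47284*3/8 + 2989/11821*3/16 + 3681/23642*1/16 + 6015/23642*3/8 = 6015/23642 = pi_4  (ok)

Answer: 9273/47284 6663/47284 2989/11821 3681/23642 6015/23642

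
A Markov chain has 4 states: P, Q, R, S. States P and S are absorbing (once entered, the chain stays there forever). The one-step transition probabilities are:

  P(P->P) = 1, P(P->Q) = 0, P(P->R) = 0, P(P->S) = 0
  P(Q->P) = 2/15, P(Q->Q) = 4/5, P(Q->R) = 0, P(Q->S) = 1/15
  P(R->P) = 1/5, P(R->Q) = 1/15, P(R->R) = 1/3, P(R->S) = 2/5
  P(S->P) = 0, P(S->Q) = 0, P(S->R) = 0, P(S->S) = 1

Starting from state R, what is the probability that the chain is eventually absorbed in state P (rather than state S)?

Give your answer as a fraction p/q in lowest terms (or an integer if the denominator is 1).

Let a_i = P(absorbed in P | start in state i).
Boundary conditions: a_P = 1, a_S = 0.
For each transient state i, a_i = sum_j P(i->j) * a_j:
  a_Q = 2/15*a_P + 4/5*a_Q + 0*a_R + 1/15*a_S
  a_R = 1/5*a_P + 1/15*a_Q + 1/3*a_R + 2/5*a_S

Substituting a_P = 1 and a_S = 0, rearrange to (I - Q) a = r where r[i] = P(i -> P):
  [1/5, 0] . (a_Q, a_R) = 2/15
  [-1/15, 2/3] . (a_Q, a_R) = 1/5

Solving yields:
  a_Q = 2/3
  a_R = 11/30

Starting state is R, so the absorption probability is a_R = 11/30.

Answer: 11/30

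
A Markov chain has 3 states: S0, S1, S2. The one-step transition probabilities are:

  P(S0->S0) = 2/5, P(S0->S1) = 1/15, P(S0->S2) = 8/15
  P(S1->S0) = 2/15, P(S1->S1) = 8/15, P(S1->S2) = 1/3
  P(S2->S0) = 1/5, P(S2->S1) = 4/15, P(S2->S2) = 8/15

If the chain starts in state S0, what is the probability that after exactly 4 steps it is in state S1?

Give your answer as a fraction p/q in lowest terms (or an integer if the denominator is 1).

Answer: 14647/50625

Derivation:
Computing P^4 by repeated multiplication:
P^1 =
  S0: [2/5, 1/15, 8/15]
  S1: [2/15, 8/15, 1/3]
  S2: [1/5, 4/15, 8/15]
P^2 =
  S0: [62/225, 46/225, 13/25]
  S1: [43/225, 86/225, 32/75]
  S2: [2/9, 67/225, 12/25]
P^3 =
  S0: [163/675, 898/3375, 554/1125]
  S1: [718/3375, 223/675, 514/1125]
  S2: [758/3375, 1018/3375, 533/1125]
P^4 =
  S0: [11672/50625, 14647/50625, 8102/16875]
  S1: [11164/50625, 15806/50625, 1577/3375]
  S2: [11381/50625, 15298/50625, 7982/16875]

(P^4)[S0 -> S1] = 14647/50625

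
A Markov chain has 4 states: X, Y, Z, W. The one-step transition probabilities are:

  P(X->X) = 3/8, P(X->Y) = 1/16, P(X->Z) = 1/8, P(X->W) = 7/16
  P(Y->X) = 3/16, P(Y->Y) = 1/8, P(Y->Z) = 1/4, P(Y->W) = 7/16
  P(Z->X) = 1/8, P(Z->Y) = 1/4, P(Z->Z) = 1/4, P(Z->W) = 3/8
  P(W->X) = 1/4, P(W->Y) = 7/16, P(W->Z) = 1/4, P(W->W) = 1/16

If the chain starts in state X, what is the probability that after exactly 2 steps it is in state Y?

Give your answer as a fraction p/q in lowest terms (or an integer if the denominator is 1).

Computing P^2 by repeated multiplication:
P^1 =
  X: [3/8, 1/16, 1/8, 7/16]
  Y: [3/16, 1/8, 1/4, 7/16]
  Z: [1/8, 1/4, 1/4, 3/8]
  W: [1/4, 7/16, 1/4, 1/16]
P^2 =
  X: [71/256, 65/256, 13/64, 17/64]
  Y: [15/64, 9/32, 29/128, 33/128]
  Z: [7/32, 17/64, 15/64, 9/32]
  W: [57/256, 41/256, 7/32, 51/128]

(P^2)[X -> Y] = 65/256

Answer: 65/256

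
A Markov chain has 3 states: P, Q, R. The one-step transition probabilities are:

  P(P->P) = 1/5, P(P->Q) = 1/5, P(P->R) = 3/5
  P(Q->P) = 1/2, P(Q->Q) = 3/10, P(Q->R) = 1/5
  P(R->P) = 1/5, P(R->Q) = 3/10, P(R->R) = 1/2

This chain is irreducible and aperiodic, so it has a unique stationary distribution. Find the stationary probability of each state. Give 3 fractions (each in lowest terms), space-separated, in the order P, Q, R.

Answer: 29/103 28/103 46/103

Derivation:
The stationary distribution satisfies pi = pi * P, i.e.:
  pi_P = 1/5*pi_P + 1/2*pi_Q + 1/5*pi_R
  pi_Q = 1/5*pi_P + 3/10*pi_Q + 3/10*pi_R
  pi_R = 3/5*pi_P + 1/5*pi_Q + 1/2*pi_R
with normalization: pi_P + pi_Q + pi_R = 1.

Using the first 2 balance equations plus normalization, the linear system A*pi = b is:
  [-4/5, 1/2, 1/5] . pi = 0
  [1/5, -7/10, 3/10] . pi = 0
  [1, 1, 1] . pi = 1

Solving yields:
  pi_P = 29/103
  pi_Q = 28/103
  pi_R = 46/103

Verification (pi * P):
  29/103*1/5 + 28/103*1/2 + 46/103*1/5 = 29/103 = pi_P  (ok)
  29/103*1/5 + 28/103*3/10 + 46/103*3/10 = 28/103 = pi_Q  (ok)
  29/103*3/5 + 28/103*1/5 + 46/103*1/2 = 46/103 = pi_R  (ok)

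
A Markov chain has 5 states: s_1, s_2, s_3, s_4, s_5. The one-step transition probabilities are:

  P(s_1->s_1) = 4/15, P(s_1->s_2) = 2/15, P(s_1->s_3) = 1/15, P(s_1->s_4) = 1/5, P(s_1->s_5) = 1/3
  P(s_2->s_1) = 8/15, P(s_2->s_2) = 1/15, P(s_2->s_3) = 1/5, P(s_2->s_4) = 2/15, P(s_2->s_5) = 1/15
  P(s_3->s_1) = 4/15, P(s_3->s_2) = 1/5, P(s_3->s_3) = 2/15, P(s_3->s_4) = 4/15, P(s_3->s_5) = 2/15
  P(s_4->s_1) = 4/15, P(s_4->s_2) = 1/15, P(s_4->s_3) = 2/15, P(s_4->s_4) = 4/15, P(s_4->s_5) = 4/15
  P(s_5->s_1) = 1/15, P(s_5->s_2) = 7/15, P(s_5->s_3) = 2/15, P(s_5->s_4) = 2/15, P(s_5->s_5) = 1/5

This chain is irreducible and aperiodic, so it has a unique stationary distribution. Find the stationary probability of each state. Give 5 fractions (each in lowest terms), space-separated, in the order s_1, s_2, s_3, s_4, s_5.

The stationary distribution satisfies pi = pi * P, i.e.:
  pi_s_1 = 4/15*pi_s_1 + 8/15*pi_s_2 + 4/15*pi_s_3 + 4/15*pi_s_4 + 1/15*pi_s_5
  pi_s_2 = 2/15*pi_s_1 + 1/15*pi_s_2 + 1/5*pi_s_3 + 1/15*pi_s_4 + 7/15*pi_s_5
  pi_s_3 = 1/15*pi_s_1 + 1/5*pi_s_2 + 2/15*pi_s_3 + 2/15*pi_s_4 + 2/15*pi_s_5
  pi_s_4 = 1/5*pi_s_1 + 2/15*pi_s_2 + 4/15*pi_s_3 + 4/15*pi_s_4 + 2/15*pi_s_5
  pi_s_5 = 1/3*pi_s_1 + 1/15*pi_s_2 + 2/15*pi_s_3 + 4/15*pi_s_4 + 1/5*pi_s_5
with normalization: pi_s_1 + pi_s_2 + pi_s_3 + pi_s_4 + pi_s_5 = 1.

Using the first 4 balance equations plus normalization, the linear system A*pi = b is:
  [-11/15, 8/15, 4/15, 4/15, 1/15] . pi = 0
  [2/15, -14/15, 1/5, 1/15, 7/15] . pi = 0
  [1/15, 1/5, -13/15, 2/15, 2/15] . pi = 0
  [1/5, 2/15, 4/15, -11/15, 2/15] . pi = 0
  [1, 1, 1, 1, 1] . pi = 1

Solving yields:
  pi_s_1 = 15641/57146
  pi_s_2 = 10759/57146
  pi_s_3 = 3647/28573
  pi_s_4 = 11117/57146
  pi_s_5 = 12335/57146

Verification (pi * P):
  15641/57146*4/15 + 10759/57146*8/15 + 3647/28573*4/15 + 11117/57146*4/15 + 12335/57146*1/15 = 15641/57146 = pi_s_1  (ok)
  15641/57146*2/15 + 10759/57146*1/15 + 3647/28573*1/5 + 11117/57146*1/15 + 12335/57146*7/15 = 10759/57146 = pi_s_2  (ok)
  15641/57146*1/15 + 10759/57146*1/5 + 3647/28573*2/15 + 11117/57146*2/15 + 12335/57146*2/15 = 3647/28573 = pi_s_3  (ok)
  15641/57146*1/5 + 10759/57146*2/15 + 3647/28573*4/15 + 11117/57146*4/15 + 12335/57146*2/15 = 11117/57146 = pi_s_4  (ok)
  15641/57146*1/3 + 10759/57146*1/15 + 3647/28573*2/15 + 11117/57146*4/15 + 12335/57146*1/5 = 12335/57146 = pi_s_5  (ok)

Answer: 15641/57146 10759/57146 3647/28573 11117/57146 12335/57146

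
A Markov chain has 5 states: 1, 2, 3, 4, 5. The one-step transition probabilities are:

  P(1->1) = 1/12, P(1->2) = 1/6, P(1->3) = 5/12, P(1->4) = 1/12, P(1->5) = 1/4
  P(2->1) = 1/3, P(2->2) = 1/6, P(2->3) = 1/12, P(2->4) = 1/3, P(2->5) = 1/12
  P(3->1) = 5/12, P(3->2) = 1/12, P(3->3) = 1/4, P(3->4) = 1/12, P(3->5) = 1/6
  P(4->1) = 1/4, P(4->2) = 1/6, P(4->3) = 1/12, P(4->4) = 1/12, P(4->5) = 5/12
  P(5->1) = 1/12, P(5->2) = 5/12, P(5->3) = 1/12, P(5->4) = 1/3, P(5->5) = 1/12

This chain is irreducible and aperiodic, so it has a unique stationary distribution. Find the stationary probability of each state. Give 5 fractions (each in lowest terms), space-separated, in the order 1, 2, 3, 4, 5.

The stationary distribution satisfies pi = pi * P, i.e.:
  pi_1 = 1/12*pi_1 + 1/3*pi_2 + 5/12*pi_3 + 1/4*pi_4 + 1/12*pi_5
  pi_2 = 1/6*pi_1 + 1/6*pi_2 + 1/12*pi_3 + 1/6*pi_4 + 5/12*pi_5
  pi_3 = 5/12*pi_1 + 1/12*pi_2 + 1/4*pi_3 + 1/12*pi_4 + 1/12*pi_5
  pi_4 = 1/12*pi_1 + 1/3*pi_2 + 1/12*pi_3 + 1/12*pi_4 + 1/3*pi_5
  pi_5 = 1/4*pi_1 + 1/12*pi_2 + 1/6*pi_3 + 5/12*pi_4 + 1/12*pi_5
with normalization: pi_1 + pi_2 + pi_3 + pi_4 + pi_5 = 1.

Using the first 4 balance equations plus normalization, the linear system A*pi = b is:
  [-11/12, 1/3, 5/12, 1/4, 1/12] . pi = 0
  [1/6, -5/6, 1/12, 1/6, 5/12] . pi = 0
  [5/12, 1/12, -3/4, 1/12, 1/12] . pi = 0
  [1/12, 1/3, 1/12, -11/12, 1/3] . pi = 0
  [1, 1, 1, 1, 1] . pi = 1

Solving yields:
  pi_1 = 1999/8784
  pi_2 = 2639/13176
  pi_3 = 839/4392
  pi_4 = 1607/8784
  pi_5 = 2611/13176

Verification (pi * P):
  1999/8784*1/12 + 2639/13176*1/3 + 839/4392*5/12 + 1607/8784*1/4 + 2611/13176*1/12 = 1999/8784 = pi_1  (ok)
  1999/8784*1/6 + 2639/13176*1/6 + 839/4392*1/12 + 1607/8784*1/6 + 2611/13176*5/12 = 2639/13176 = pi_2  (ok)
  1999/8784*5/12 + 2639/13176*1/12 + 839/4392*1/4 + 1607/8784*1/12 + 2611/13176*1/12 = 839/4392 = pi_3  (ok)
  1999/8784*1/12 + 2639/13176*1/3 + 839/4392*1/12 + 1607/8784*1/12 + 2611/13176*1/3 = 1607/8784 = pi_4  (ok)
  1999/8784*1/4 + 2639/13176*1/12 + 839/4392*1/6 + 1607/8784*5/12 + 2611/13176*1/12 = 2611/13176 = pi_5  (ok)

Answer: 1999/8784 2639/13176 839/4392 1607/8784 2611/13176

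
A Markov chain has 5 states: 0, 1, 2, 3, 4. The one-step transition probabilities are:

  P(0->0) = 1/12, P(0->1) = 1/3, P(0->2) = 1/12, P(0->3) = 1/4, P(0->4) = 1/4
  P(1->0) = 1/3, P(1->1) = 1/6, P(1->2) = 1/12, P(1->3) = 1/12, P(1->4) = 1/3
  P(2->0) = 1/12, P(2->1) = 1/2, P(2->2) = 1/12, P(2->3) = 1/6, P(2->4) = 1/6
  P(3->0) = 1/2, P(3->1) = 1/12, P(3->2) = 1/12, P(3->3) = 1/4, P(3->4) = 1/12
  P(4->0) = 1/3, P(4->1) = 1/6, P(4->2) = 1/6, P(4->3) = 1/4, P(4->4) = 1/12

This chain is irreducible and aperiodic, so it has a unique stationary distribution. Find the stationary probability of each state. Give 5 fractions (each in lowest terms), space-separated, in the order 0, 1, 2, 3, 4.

The stationary distribution satisfies pi = pi * P, i.e.:
  pi_0 = 1/12*pi_0 + 1/3*pi_1 + 1/12*pi_2 + 1/2*pi_3 + 1/3*pi_4
  pi_1 = 1/3*pi_0 + 1/6*pi_1 + 1/2*pi_2 + 1/12*pi_3 + 1/6*pi_4
  pi_2 = 1/12*pi_0 + 1/12*pi_1 + 1/12*pi_2 + 1/12*pi_3 + 1/6*pi_4
  pi_3 = 1/4*pi_0 + 1/12*pi_1 + 1/6*pi_2 + 1/4*pi_3 + 1/4*pi_4
  pi_4 = 1/4*pi_0 + 1/3*pi_1 + 1/6*pi_2 + 1/12*pi_3 + 1/12*pi_4
with normalization: pi_0 + pi_1 + pi_2 + pi_3 + pi_4 = 1.

Using the first 4 balance equations plus normalization, the linear system A*pi = b is:
  [-11/12, 1/3, 1/12, 1/2, 1/3] . pi = 0
  [1/3, -5/6, 1/2, 1/12, 1/6] . pi = 0
  [1/12, 1/12, -11/12, 1/12, 1/6] . pi = 0
  [1/4, 1/12, 1/6, -3/4, 1/4] . pi = 0
  [1, 1, 1, 1, 1] . pi = 1

Solving yields:
  pi_0 = 2529/9233
  pi_1 = 2110/9233
  pi_2 = 919/9233
  pi_3 = 1880/9233
  pi_4 = 1795/9233

Verification (pi * P):
  2529/9233*1/12 + 2110/9233*1/3 + 919/9233*1/12 + 1880/9233*1/2 + 1795/9233*1/3 = 2529/9233 = pi_0  (ok)
  2529/9233*1/3 + 2110/9233*1/6 + 919/9233*1/2 + 1880/9233*1/12 + 1795/9233*1/6 = 2110/9233 = pi_1  (ok)
  2529/9233*1/12 + 2110/9233*1/12 + 919/9233*1/12 + 1880/9233*1/12 + 1795/9233*1/6 = 919/9233 = pi_2  (ok)
  2529/9233*1/4 + 2110/9233*1/12 + 919/9233*1/6 + 1880/9233*1/4 + 1795/9233*1/4 = 1880/9233 = pi_3  (ok)
  2529/9233*1/4 + 2110/9233*1/3 + 919/9233*1/6 + 1880/9233*1/12 + 1795/9233*1/12 = 1795/9233 = pi_4  (ok)

Answer: 2529/9233 2110/9233 919/9233 1880/9233 1795/9233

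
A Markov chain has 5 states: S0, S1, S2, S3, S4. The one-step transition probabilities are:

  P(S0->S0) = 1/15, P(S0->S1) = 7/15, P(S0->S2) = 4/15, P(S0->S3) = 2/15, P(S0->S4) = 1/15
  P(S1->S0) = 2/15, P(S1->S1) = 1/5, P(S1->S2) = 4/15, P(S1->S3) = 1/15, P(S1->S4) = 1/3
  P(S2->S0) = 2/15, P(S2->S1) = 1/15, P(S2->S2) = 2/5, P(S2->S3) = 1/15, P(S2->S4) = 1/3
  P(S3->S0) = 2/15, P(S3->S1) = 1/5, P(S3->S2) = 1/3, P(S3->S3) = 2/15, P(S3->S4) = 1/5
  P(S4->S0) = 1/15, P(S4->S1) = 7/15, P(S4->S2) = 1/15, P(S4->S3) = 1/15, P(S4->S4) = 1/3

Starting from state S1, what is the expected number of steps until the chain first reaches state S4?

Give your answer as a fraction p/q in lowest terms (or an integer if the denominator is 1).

Answer: 280/81

Derivation:
Let h_i = expected steps to first reach S4 from state i.
Boundary: h_S4 = 0.
First-step equations for the other states:
  h_S0 = 1 + 1/15*h_S0 + 7/15*h_S1 + 4/15*h_S2 + 2/15*h_S3 + 1/15*h_S4
  h_S1 = 1 + 2/15*h_S0 + 1/5*h_S1 + 4/15*h_S2 + 1/15*h_S3 + 1/3*h_S4
  h_S2 = 1 + 2/15*h_S0 + 1/15*h_S1 + 2/5*h_S2 + 1/15*h_S3 + 1/3*h_S4
  h_S3 = 1 + 2/15*h_S0 + 1/5*h_S1 + 1/3*h_S2 + 2/15*h_S3 + 1/5*h_S4

Substituting h_S4 = 0 and rearranging gives the linear system (I - Q) h = 1:
  [14/15, -7/15, -4/15, -2/15] . (h_S0, h_S1, h_S2, h_S3) = 1
  [-2/15, 4/5, -4/15, -1/15] . (h_S0, h_S1, h_S2, h_S3) = 1
  [-2/15, -1/15, 3/5, -1/15] . (h_S0, h_S1, h_S2, h_S3) = 1
  [-2/15, -1/5, -1/3, 13/15] . (h_S0, h_S1, h_S2, h_S3) = 1

Solving yields:
  h_S0 = 235/54
  h_S1 = 280/81
  h_S2 = 280/81
  h_S3 = 320/81

Starting state is S1, so the expected hitting time is h_S1 = 280/81.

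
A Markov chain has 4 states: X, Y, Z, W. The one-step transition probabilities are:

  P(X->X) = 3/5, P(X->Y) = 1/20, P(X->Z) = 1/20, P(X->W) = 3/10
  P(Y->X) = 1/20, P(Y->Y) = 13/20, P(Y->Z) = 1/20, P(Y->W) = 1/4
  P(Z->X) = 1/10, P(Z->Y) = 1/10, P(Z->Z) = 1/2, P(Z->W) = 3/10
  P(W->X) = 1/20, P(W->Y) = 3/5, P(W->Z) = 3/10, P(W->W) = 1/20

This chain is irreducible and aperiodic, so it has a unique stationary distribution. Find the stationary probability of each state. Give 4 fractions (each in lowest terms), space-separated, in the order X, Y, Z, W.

The stationary distribution satisfies pi = pi * P, i.e.:
  pi_X = 3/5*pi_X + 1/20*pi_Y + 1/10*pi_Z + 1/20*pi_W
  pi_Y = 1/20*pi_X + 13/20*pi_Y + 1/10*pi_Z + 3/5*pi_W
  pi_Z = 1/20*pi_X + 1/20*pi_Y + 1/2*pi_Z + 3/10*pi_W
  pi_W = 3/10*pi_X + 1/4*pi_Y + 3/10*pi_Z + 1/20*pi_W
with normalization: pi_X + pi_Y + pi_Z + pi_W = 1.

Using the first 3 balance equations plus normalization, the linear system A*pi = b is:
  [-2/5, 1/20, 1/10, 1/20] . pi = 0
  [1/20, -7/20, 1/10, 3/5] . pi = 0
  [1/20, 1/20, -1/2, 3/10] . pi = 0
  [1, 1, 1, 1] . pi = 1

Solving yields:
  pi_X = 154/1163
  pi_Y = 528/1163
  pi_Z = 223/1163
  pi_W = 258/1163

Verification (pi * P):
  154/1163*3/5 + 528/1163*1/20 + 223/1163*1/10 + 258/1163*1/20 = 154/1163 = pi_X  (ok)
  154/1163*1/20 + 528/1163*13/20 + 223/1163*1/10 + 258/1163*3/5 = 528/1163 = pi_Y  (ok)
  154/1163*1/20 + 528/1163*1/20 + 223/1163*1/2 + 258/1163*3/10 = 223/1163 = pi_Z  (ok)
  154/1163*3/10 + 528/1163*1/4 + 223/1163*3/10 + 258/1163*1/20 = 258/1163 = pi_W  (ok)

Answer: 154/1163 528/1163 223/1163 258/1163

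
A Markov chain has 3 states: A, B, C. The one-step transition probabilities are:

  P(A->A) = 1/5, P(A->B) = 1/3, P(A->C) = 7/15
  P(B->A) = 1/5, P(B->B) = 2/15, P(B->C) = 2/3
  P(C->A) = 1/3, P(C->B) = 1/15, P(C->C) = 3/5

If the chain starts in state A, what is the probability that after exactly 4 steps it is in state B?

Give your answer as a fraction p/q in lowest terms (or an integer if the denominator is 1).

Computing P^4 by repeated multiplication:
P^1 =
  A: [1/5, 1/3, 7/15]
  B: [1/5, 2/15, 2/3]
  C: [1/3, 1/15, 3/5]
P^2 =
  A: [59/225, 32/225, 134/225]
  B: [13/45, 29/225, 131/225]
  C: [7/25, 4/25, 14/25]
P^3 =
  A: [943/3375, 493/3375, 1939/3375]
  B: [937/3375, 514/3375, 1924/3375]
  C: [103/375, 19/125, 43/75]
P^4 =
  A: [14003/50625, 1528/10125, 28982/50625]
  B: [13973/50625, 7637/50625, 5803/10125]
  C: [311/1125, 844/5625, 3226/5625]

(P^4)[A -> B] = 1528/10125

Answer: 1528/10125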